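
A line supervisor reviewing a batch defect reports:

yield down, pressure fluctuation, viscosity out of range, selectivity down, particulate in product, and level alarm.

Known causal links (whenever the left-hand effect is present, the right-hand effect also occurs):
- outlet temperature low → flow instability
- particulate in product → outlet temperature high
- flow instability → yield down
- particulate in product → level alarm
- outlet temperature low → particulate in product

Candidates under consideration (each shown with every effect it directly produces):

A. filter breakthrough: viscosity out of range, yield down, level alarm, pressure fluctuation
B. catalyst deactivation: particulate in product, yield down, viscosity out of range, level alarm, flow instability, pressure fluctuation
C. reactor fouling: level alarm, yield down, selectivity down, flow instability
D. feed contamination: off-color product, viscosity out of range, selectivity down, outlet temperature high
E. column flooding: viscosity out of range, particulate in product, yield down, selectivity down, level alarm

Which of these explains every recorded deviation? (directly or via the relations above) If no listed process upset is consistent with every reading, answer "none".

Testing each hypothesis:
(A) filter breakthrough — yield down +; pressure fluctuation +; viscosity out of range +; selectivity down -; particulate in product -; level alarm +
(B) catalyst deactivation — does not account for selectivity down
(C) reactor fouling — does not account for pressure fluctuation, viscosity out of range, particulate in product
(D) feed contamination — does not account for yield down, pressure fluctuation, particulate in product, level alarm
(E) column flooding — yield down +; pressure fluctuation -; viscosity out of range +; selectivity down +; particulate in product +; level alarm +
Every candidate fails on at least one observation.

none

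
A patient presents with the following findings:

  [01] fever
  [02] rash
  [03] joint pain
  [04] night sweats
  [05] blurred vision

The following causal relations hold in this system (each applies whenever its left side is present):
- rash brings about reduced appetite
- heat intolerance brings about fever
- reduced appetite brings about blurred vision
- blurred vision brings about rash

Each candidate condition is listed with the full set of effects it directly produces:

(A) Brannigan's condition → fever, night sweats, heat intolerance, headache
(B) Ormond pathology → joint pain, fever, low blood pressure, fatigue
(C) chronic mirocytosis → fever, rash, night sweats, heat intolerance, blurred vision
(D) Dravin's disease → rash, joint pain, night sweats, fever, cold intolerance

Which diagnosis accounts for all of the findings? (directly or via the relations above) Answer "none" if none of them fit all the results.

D

Per-candidate check:
(A) Brannigan's condition — does not account for rash, joint pain, blurred vision
(B) Ormond pathology — fever yes; rash NO; joint pain yes; night sweats NO; blurred vision NO
(C) chronic mirocytosis — fever yes; rash yes; joint pain NO; night sweats yes; blurred vision yes
(D) Dravin's disease — fever yes; rash yes; joint pain yes; night sweats yes; blurred vision yes (by rash → reduced appetite → blurred vision)
(D) alone accounts for all the evidence.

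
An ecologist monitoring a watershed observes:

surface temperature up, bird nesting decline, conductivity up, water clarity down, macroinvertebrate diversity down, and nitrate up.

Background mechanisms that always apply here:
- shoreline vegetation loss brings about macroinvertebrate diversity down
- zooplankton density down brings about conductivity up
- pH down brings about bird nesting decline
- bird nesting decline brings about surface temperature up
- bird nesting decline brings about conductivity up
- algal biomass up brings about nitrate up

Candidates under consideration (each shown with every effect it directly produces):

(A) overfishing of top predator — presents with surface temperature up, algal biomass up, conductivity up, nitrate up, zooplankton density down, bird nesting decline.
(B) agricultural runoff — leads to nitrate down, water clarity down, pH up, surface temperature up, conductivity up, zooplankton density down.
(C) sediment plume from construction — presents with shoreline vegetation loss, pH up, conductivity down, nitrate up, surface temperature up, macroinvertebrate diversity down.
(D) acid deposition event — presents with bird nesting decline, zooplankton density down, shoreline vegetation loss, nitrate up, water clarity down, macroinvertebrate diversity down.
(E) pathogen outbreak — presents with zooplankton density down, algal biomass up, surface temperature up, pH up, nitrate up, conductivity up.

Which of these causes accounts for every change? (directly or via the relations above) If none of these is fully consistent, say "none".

D

Checking each candidate against the observations:
(A) overfishing of top predator — surface temperature up ✓; bird nesting decline ✓; conductivity up ✓; water clarity down ✗; macroinvertebrate diversity down ✗; nitrate up ✓
(B) agricultural runoff — surface temperature up ✓; bird nesting decline ✗; conductivity up ✓; water clarity down ✓; macroinvertebrate diversity down ✗; nitrate up ✗
(C) sediment plume from construction — surface temperature up ✓; bird nesting decline ✗; conductivity up ✗; water clarity down ✗; macroinvertebrate diversity down ✓; nitrate up ✓
(D) acid deposition event — surface temperature up ✓ (by bird nesting decline → surface temperature up); bird nesting decline ✓; conductivity up ✓ (by bird nesting decline → conductivity up); water clarity down ✓; macroinvertebrate diversity down ✓; nitrate up ✓
(E) pathogen outbreak — does not account for bird nesting decline, water clarity down, macroinvertebrate diversity down
(D) alone accounts for all the evidence.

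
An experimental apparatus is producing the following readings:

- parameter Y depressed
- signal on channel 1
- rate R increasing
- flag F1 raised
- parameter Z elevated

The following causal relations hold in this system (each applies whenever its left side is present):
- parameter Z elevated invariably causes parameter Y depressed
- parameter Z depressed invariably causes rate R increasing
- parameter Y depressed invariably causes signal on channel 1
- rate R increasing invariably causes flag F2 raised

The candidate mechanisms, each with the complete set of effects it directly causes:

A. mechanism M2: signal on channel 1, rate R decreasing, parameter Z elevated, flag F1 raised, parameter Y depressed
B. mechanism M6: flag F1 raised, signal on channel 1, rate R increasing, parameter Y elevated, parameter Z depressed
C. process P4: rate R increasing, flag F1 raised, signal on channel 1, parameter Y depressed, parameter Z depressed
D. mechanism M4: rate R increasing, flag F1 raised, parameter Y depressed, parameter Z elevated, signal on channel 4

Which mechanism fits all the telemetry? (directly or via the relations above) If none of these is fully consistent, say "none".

D

Testing each hypothesis:
(A) mechanism M2 — parameter Y depressed +; signal on channel 1 +; rate R increasing -; flag F1 raised +; parameter Z elevated +
(B) mechanism M6 — fails on parameter Y depressed, parameter Z elevated (predicts parameter Y elevated, not parameter Y depressed; predicts parameter Z depressed, not parameter Z elevated)
(C) process P4 — fails on parameter Z elevated (predicts parameter Z depressed, not parameter Z elevated)
(D) mechanism M4 — accounts for every observation (signal on channel 1 by parameter Y depressed → signal on channel 1)
Only (D) is consistent with every observation.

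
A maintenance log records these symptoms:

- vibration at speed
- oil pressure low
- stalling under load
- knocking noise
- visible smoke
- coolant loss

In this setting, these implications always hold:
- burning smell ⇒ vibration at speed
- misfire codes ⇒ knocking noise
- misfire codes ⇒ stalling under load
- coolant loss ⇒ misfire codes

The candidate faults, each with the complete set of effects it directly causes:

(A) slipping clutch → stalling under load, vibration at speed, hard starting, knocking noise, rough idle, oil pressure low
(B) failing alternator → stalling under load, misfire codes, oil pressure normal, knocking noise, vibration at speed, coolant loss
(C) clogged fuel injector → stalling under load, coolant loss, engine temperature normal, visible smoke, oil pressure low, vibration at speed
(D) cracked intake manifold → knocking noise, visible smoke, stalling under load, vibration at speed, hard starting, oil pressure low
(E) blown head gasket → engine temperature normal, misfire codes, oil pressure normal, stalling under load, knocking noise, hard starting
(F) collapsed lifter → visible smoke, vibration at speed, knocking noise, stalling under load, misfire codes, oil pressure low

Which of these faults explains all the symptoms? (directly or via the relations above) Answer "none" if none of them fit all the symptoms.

For each candidate, compare predicted effects to what was observed:
(A) slipping clutch — vibration at speed +; oil pressure low +; stalling under load +; knocking noise +; visible smoke -; coolant loss -
(B) failing alternator — vibration at speed +; oil pressure low -; stalling under load +; knocking noise +; visible smoke -; coolant loss +
(C) clogged fuel injector — vibration at speed +; oil pressure low +; stalling under load +; knocking noise + (via coolant loss → misfire codes → knocking noise); visible smoke +; coolant loss +
(D) cracked intake manifold — does not account for coolant loss
(E) blown head gasket — vibration at speed -; oil pressure low -; stalling under load +; knocking noise +; visible smoke -; coolant loss -
(F) collapsed lifter — vibration at speed +; oil pressure low +; stalling under load +; knocking noise +; visible smoke +; coolant loss -
(C) alone accounts for all the evidence.

C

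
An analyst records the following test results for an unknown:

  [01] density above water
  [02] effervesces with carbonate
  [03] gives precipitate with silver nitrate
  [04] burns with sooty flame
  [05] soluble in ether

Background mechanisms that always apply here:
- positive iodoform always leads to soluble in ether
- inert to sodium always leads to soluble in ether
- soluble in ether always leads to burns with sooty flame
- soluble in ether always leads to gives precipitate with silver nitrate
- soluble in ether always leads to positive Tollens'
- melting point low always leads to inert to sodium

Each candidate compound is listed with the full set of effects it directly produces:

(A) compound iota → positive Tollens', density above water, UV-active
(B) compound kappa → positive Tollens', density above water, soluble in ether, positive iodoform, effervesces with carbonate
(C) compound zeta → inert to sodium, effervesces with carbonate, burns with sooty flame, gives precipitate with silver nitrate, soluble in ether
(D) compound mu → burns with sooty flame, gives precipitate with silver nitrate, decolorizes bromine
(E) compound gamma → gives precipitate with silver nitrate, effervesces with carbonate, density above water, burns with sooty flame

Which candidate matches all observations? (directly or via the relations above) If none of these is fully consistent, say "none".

Checking each candidate against the observations:
(A) compound iota — density above water match; effervesces with carbonate miss; gives precipitate with silver nitrate miss; burns with sooty flame miss; soluble in ether miss
(B) compound kappa — accounts for every observation (gives precipitate with silver nitrate via soluble in ether → gives precipitate with silver nitrate)
(C) compound zeta — density above water miss; effervesces with carbonate match; gives precipitate with silver nitrate match; burns with sooty flame match; soluble in ether match
(D) compound mu — does not account for density above water, effervesces with carbonate, soluble in ether
(E) compound gamma — does not account for soluble in ether
Only (B) is consistent with every observation.

B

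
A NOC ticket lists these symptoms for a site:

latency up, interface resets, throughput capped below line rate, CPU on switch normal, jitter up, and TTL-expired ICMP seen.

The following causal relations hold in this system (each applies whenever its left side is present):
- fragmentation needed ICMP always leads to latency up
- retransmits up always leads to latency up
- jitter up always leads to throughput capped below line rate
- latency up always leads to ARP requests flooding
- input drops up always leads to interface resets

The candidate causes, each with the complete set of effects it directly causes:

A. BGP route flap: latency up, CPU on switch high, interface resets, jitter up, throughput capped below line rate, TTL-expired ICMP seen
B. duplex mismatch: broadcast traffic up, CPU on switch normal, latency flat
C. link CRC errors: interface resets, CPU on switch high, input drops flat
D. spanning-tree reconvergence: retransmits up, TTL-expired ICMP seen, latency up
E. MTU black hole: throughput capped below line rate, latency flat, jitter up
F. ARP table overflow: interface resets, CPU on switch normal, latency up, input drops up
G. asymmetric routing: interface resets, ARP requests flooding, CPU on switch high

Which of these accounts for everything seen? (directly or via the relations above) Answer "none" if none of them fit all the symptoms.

Testing each hypothesis:
(A) BGP route flap — latency up match; interface resets match; throughput capped below line rate match; CPU on switch normal miss; jitter up match; TTL-expired ICMP seen match
(B) duplex mismatch — latency up miss; interface resets miss; throughput capped below line rate miss; CPU on switch normal match; jitter up miss; TTL-expired ICMP seen miss
(C) link CRC errors — fails on latency up, throughput capped below line rate, CPU on switch normal, jitter up, TTL-expired ICMP seen (predicts CPU on switch high, not CPU on switch normal)
(D) spanning-tree reconvergence — does not account for interface resets, throughput capped below line rate, CPU on switch normal, jitter up
(E) MTU black hole — fails on latency up, interface resets, CPU on switch normal, TTL-expired ICMP seen (predicts latency flat, not latency up)
(F) ARP table overflow — latency up match; interface resets match; throughput capped below line rate miss; CPU on switch normal match; jitter up miss; TTL-expired ICMP seen miss
(G) asymmetric routing — fails on latency up, throughput capped below line rate, CPU on switch normal, jitter up, TTL-expired ICMP seen (predicts CPU on switch high, not CPU on switch normal)
Every candidate fails on at least one observation.

none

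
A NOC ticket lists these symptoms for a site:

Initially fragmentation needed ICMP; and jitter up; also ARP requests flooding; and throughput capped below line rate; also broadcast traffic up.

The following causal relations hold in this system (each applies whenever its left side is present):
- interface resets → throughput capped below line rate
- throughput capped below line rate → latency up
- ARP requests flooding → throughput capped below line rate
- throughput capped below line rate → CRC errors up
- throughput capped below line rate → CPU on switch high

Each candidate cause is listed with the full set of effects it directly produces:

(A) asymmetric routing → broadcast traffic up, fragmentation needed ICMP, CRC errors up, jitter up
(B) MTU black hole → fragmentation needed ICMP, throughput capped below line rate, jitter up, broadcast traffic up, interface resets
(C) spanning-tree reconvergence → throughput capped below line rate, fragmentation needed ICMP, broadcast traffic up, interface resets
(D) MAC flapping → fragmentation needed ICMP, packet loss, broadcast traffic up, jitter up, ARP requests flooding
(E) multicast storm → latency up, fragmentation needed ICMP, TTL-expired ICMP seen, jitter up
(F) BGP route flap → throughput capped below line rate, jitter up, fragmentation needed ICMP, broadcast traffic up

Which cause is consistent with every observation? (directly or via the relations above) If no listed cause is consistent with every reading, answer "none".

D

For each candidate, compare predicted effects to what was observed:
(A) asymmetric routing — does not account for ARP requests flooding, throughput capped below line rate
(B) MTU black hole — fragmentation needed ICMP +; jitter up +; ARP requests flooding -; throughput capped below line rate +; broadcast traffic up +
(C) spanning-tree reconvergence — does not account for jitter up, ARP requests flooding
(D) MAC flapping — accounts for every observation (throughput capped below line rate by ARP requests flooding → throughput capped below line rate)
(E) multicast storm — does not account for ARP requests flooding, throughput capped below line rate, broadcast traffic up
(F) BGP route flap — does not account for ARP requests flooding
Only (D) is consistent with every observation.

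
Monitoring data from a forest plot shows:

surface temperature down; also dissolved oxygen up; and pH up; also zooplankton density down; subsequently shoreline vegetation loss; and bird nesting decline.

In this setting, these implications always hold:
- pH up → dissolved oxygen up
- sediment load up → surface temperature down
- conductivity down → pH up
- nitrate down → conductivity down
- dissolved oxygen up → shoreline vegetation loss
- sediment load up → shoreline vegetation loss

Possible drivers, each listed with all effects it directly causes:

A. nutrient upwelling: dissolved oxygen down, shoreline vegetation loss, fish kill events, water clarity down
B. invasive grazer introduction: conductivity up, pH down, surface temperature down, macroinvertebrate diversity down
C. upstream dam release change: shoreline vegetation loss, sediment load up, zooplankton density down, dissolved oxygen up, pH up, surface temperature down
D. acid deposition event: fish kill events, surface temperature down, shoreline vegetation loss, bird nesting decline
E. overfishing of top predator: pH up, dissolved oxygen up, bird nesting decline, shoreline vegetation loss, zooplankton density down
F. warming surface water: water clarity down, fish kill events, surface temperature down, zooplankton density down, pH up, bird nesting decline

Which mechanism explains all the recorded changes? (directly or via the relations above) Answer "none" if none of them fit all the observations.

For each candidate, compare predicted effects to what was observed:
(A) nutrient upwelling — surface temperature down ✗; dissolved oxygen up ✗; pH up ✗; zooplankton density down ✗; shoreline vegetation loss ✓; bird nesting decline ✗
(B) invasive grazer introduction — surface temperature down ✓; dissolved oxygen up ✗; pH up ✗; zooplankton density down ✗; shoreline vegetation loss ✗; bird nesting decline ✗
(C) upstream dam release change — surface temperature down ✓; dissolved oxygen up ✓; pH up ✓; zooplankton density down ✓; shoreline vegetation loss ✓; bird nesting decline ✗
(D) acid deposition event — surface temperature down ✓; dissolved oxygen up ✗; pH up ✗; zooplankton density down ✗; shoreline vegetation loss ✓; bird nesting decline ✓
(E) overfishing of top predator — surface temperature down ✗; dissolved oxygen up ✓; pH up ✓; zooplankton density down ✓; shoreline vegetation loss ✓; bird nesting decline ✓
(F) warming surface water — surface temperature down ✓; dissolved oxygen up ✓ (via pH up → dissolved oxygen up); pH up ✓; zooplankton density down ✓; shoreline vegetation loss ✓ (via pH up → dissolved oxygen up → shoreline vegetation loss); bird nesting decline ✓
(F) alone accounts for all the evidence.

F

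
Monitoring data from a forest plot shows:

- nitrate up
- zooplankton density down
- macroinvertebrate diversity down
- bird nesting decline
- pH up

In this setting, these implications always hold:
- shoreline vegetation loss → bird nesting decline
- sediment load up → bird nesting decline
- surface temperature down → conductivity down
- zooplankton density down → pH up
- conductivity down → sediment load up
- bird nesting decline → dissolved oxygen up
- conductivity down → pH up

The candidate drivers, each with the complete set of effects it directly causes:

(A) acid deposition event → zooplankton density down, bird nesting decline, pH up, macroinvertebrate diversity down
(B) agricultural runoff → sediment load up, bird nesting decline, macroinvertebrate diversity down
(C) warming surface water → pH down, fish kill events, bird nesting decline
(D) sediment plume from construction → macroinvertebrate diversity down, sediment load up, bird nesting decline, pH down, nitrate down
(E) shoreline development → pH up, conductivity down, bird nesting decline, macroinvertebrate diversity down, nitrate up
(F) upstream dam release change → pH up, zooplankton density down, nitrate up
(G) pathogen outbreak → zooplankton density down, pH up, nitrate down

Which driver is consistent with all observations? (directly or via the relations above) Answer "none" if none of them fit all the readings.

Checking each candidate against the observations:
(A) acid deposition event — does not account for nitrate up
(B) agricultural runoff — does not account for nitrate up, zooplankton density down, pH up
(C) warming surface water — fails on nitrate up, zooplankton density down, macroinvertebrate diversity down, pH up (predicts pH down, not pH up)
(D) sediment plume from construction — fails on nitrate up, zooplankton density down, pH up (predicts nitrate down, not nitrate up; predicts pH down, not pH up)
(E) shoreline development — nitrate up yes; zooplankton density down NO; macroinvertebrate diversity down yes; bird nesting decline yes; pH up yes
(F) upstream dam release change — nitrate up yes; zooplankton density down yes; macroinvertebrate diversity down NO; bird nesting decline NO; pH up yes
(G) pathogen outbreak — nitrate up NO; zooplankton density down yes; macroinvertebrate diversity down NO; bird nesting decline NO; pH up yes
No candidate is consistent with all observations.

none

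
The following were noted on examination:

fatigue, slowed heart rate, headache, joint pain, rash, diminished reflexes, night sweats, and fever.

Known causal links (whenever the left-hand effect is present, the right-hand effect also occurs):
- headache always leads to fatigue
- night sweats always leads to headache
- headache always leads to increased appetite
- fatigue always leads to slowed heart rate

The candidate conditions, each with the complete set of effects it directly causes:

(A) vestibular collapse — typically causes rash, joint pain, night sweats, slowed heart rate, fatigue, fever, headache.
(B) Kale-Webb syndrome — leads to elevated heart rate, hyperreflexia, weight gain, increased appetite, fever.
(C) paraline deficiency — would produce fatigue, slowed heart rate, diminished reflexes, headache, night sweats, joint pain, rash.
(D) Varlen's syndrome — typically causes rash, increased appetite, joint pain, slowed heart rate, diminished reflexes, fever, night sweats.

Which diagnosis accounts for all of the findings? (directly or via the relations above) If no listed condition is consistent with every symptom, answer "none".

Testing each hypothesis:
(A) vestibular collapse — does not account for diminished reflexes
(B) Kale-Webb syndrome — fatigue -; slowed heart rate -; headache -; joint pain -; rash -; diminished reflexes -; night sweats -; fever +
(C) paraline deficiency — fatigue +; slowed heart rate +; headache +; joint pain +; rash +; diminished reflexes +; night sweats +; fever -
(D) Varlen's syndrome — accounts for every observation (fatigue through night sweats → headache → fatigue)
(D) is the only candidate with no mismatches.

D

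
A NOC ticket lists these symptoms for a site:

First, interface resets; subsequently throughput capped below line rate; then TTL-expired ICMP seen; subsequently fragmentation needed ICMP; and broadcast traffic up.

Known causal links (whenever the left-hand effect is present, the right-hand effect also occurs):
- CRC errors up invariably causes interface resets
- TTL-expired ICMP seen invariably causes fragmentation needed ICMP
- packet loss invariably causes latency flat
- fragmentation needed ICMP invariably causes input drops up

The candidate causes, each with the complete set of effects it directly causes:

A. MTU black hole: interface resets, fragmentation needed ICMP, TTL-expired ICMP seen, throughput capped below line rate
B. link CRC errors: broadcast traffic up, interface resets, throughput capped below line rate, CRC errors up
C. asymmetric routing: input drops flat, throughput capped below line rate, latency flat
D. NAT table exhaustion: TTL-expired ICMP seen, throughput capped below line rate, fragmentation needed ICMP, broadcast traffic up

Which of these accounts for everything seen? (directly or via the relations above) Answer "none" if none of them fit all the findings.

Testing each hypothesis:
(A) MTU black hole — does not account for broadcast traffic up
(B) link CRC errors — interface resets +; throughput capped below line rate +; TTL-expired ICMP seen -; fragmentation needed ICMP -; broadcast traffic up +
(C) asymmetric routing — does not account for interface resets, TTL-expired ICMP seen, fragmentation needed ICMP, broadcast traffic up
(D) NAT table exhaustion — interface resets -; throughput capped below line rate +; TTL-expired ICMP seen +; fragmentation needed ICMP +; broadcast traffic up +
None of the listed candidates fits everything.

none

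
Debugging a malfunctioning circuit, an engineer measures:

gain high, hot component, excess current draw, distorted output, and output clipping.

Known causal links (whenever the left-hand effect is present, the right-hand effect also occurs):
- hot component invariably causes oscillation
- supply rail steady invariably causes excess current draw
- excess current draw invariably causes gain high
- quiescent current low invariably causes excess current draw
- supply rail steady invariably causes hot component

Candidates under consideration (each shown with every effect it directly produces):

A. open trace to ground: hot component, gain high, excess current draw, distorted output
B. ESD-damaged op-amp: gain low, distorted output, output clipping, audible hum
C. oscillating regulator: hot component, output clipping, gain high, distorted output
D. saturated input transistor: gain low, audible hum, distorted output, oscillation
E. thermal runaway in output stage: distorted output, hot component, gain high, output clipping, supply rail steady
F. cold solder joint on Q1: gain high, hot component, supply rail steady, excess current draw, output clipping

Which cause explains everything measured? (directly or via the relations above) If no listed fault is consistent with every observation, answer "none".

E

Checking each candidate against the observations:
(A) open trace to ground — does not account for output clipping
(B) ESD-damaged op-amp — gain high ✗; hot component ✗; excess current draw ✗; distorted output ✓; output clipping ✓
(C) oscillating regulator — gain high ✓; hot component ✓; excess current draw ✗; distorted output ✓; output clipping ✓
(D) saturated input transistor — fails on gain high, hot component, excess current draw, output clipping (predicts gain low, not gain high)
(E) thermal runaway in output stage — gain high ✓; hot component ✓; excess current draw ✓ (through supply rail steady → excess current draw); distorted output ✓; output clipping ✓
(F) cold solder joint on Q1 — gain high ✓; hot component ✓; excess current draw ✓; distorted output ✗; output clipping ✓
(E) is the only candidate with no mismatches.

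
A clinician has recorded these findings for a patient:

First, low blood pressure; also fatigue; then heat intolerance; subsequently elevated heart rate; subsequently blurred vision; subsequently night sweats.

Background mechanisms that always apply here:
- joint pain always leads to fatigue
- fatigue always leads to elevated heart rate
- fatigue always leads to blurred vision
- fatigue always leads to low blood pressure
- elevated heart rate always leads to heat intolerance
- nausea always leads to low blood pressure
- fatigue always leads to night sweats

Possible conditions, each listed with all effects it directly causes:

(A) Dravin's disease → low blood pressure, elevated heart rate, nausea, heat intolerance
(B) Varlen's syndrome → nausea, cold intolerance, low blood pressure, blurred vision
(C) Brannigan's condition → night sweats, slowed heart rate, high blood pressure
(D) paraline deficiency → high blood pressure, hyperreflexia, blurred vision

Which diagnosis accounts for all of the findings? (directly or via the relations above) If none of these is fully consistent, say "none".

none

Testing each hypothesis:
(A) Dravin's disease — does not account for fatigue, blurred vision, night sweats
(B) Varlen's syndrome — fails on fatigue, heat intolerance, elevated heart rate, night sweats (predicts cold intolerance, not heat intolerance)
(C) Brannigan's condition — fails on low blood pressure, fatigue, heat intolerance, elevated heart rate, blurred vision (predicts high blood pressure, not low blood pressure; predicts slowed heart rate, not elevated heart rate)
(D) paraline deficiency — low blood pressure miss; fatigue miss; heat intolerance miss; elevated heart rate miss; blurred vision match; night sweats miss
Every candidate fails on at least one observation.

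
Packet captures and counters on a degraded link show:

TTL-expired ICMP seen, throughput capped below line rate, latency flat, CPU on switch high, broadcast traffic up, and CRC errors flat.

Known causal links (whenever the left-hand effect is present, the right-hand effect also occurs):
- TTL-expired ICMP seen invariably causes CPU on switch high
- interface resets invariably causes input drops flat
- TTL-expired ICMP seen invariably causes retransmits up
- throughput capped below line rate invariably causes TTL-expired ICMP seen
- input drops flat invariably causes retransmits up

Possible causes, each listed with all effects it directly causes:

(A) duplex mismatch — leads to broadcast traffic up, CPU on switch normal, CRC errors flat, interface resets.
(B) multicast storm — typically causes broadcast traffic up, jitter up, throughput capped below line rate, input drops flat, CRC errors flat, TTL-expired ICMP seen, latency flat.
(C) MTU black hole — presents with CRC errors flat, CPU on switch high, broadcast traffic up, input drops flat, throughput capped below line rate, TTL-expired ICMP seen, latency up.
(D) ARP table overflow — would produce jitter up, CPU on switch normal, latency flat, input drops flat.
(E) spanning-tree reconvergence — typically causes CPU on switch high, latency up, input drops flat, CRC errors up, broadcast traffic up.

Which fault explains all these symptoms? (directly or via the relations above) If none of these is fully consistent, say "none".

B

For each candidate, compare predicted effects to what was observed:
(A) duplex mismatch — TTL-expired ICMP seen ✗; throughput capped below line rate ✗; latency flat ✗; CPU on switch high ✗; broadcast traffic up ✓; CRC errors flat ✓
(B) multicast storm — TTL-expired ICMP seen ✓; throughput capped below line rate ✓; latency flat ✓; CPU on switch high ✓ (via TTL-expired ICMP seen → CPU on switch high); broadcast traffic up ✓; CRC errors flat ✓
(C) MTU black hole — fails on latency flat (predicts latency up, not latency flat)
(D) ARP table overflow — fails on TTL-expired ICMP seen, throughput capped below line rate, CPU on switch high, broadcast traffic up, CRC errors flat (predicts CPU on switch normal, not CPU on switch high)
(E) spanning-tree reconvergence — TTL-expired ICMP seen ✗; throughput capped below line rate ✗; latency flat ✗; CPU on switch high ✓; broadcast traffic up ✓; CRC errors flat ✗
Only (B) is consistent with every observation.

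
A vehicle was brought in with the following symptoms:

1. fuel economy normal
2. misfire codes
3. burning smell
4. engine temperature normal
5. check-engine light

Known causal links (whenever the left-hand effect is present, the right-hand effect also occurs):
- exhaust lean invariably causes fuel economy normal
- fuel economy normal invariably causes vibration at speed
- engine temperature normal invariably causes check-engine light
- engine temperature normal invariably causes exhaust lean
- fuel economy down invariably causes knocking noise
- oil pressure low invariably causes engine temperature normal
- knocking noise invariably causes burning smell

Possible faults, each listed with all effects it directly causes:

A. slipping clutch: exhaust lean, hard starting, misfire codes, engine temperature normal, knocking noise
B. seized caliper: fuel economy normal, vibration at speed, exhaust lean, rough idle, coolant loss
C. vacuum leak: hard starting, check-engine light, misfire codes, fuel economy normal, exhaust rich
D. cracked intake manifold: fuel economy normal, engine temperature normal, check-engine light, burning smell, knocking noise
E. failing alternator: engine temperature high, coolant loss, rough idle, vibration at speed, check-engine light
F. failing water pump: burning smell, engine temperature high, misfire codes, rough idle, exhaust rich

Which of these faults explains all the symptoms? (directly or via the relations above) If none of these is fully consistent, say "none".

A

Testing each hypothesis:
(A) slipping clutch — accounts for every observation (fuel economy normal by exhaust lean → fuel economy normal)
(B) seized caliper — fuel economy normal yes; misfire codes NO; burning smell NO; engine temperature normal NO; check-engine light NO
(C) vacuum leak — does not account for burning smell, engine temperature normal
(D) cracked intake manifold — fuel economy normal yes; misfire codes NO; burning smell yes; engine temperature normal yes; check-engine light yes
(E) failing alternator — fails on fuel economy normal, misfire codes, burning smell, engine temperature normal (predicts engine temperature high, not engine temperature normal)
(F) failing water pump — fails on fuel economy normal, engine temperature normal, check-engine light (predicts engine temperature high, not engine temperature normal)
(A) is the only candidate with no mismatches.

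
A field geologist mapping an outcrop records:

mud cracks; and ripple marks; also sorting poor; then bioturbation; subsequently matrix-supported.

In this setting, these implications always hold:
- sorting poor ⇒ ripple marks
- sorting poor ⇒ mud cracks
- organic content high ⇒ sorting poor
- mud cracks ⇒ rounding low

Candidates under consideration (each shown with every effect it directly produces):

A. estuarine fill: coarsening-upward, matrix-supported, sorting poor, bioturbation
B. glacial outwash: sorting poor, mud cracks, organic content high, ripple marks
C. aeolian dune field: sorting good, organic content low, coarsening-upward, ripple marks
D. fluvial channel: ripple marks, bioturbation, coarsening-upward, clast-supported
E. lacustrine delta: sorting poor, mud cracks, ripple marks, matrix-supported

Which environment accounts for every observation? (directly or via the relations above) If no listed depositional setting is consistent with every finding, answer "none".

A

Per-candidate check:
(A) estuarine fill — mud cracks match (by sorting poor → mud cracks); ripple marks match (by sorting poor → ripple marks); sorting poor match; bioturbation match; matrix-supported match
(B) glacial outwash — does not account for bioturbation, matrix-supported
(C) aeolian dune field — mud cracks miss; ripple marks match; sorting poor miss; bioturbation miss; matrix-supported miss
(D) fluvial channel — fails on mud cracks, sorting poor, matrix-supported (predicts clast-supported, not matrix-supported)
(E) lacustrine delta — mud cracks match; ripple marks match; sorting poor match; bioturbation miss; matrix-supported match
(A) is the only candidate with no mismatches.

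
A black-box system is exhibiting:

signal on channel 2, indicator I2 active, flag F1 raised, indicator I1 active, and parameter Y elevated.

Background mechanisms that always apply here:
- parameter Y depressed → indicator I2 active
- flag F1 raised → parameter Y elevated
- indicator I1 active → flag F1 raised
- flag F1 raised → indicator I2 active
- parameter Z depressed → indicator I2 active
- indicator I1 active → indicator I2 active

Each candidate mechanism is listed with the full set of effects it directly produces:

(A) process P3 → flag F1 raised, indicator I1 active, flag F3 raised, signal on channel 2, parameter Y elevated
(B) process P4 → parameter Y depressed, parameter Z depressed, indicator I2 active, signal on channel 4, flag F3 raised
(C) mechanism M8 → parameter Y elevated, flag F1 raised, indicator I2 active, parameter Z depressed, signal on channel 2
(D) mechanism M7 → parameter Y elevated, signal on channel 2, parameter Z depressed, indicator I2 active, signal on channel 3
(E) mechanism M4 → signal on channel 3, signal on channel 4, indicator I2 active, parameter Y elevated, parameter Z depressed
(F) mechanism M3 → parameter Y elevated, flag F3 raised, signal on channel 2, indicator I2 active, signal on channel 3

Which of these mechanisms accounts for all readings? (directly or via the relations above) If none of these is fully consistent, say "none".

Per-candidate check:
(A) process P3 — accounts for every observation (indicator I2 active by flag F1 raised → indicator I2 active)
(B) process P4 — signal on channel 2 ✗; indicator I2 active ✓; flag F1 raised ✗; indicator I1 active ✗; parameter Y elevated ✗
(C) mechanism M8 — does not account for indicator I1 active
(D) mechanism M7 — signal on channel 2 ✓; indicator I2 active ✓; flag F1 raised ✗; indicator I1 active ✗; parameter Y elevated ✓
(E) mechanism M4 — does not account for signal on channel 2, flag F1 raised, indicator I1 active
(F) mechanism M3 — signal on channel 2 ✓; indicator I2 active ✓; flag F1 raised ✗; indicator I1 active ✗; parameter Y elevated ✓
Only (A) is consistent with every observation.

A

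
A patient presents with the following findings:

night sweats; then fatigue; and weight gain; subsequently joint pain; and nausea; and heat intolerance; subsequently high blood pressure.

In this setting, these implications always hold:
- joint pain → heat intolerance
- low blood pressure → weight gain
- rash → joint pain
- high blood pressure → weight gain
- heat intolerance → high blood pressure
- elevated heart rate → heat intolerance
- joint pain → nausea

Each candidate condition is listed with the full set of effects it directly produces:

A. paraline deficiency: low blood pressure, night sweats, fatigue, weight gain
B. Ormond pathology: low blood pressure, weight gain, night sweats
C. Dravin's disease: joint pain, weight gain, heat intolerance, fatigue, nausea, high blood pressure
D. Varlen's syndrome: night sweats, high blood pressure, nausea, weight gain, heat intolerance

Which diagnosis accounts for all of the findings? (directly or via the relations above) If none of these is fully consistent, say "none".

none

Checking each candidate against the observations:
(A) paraline deficiency — night sweats match; fatigue match; weight gain match; joint pain miss; nausea miss; heat intolerance miss; high blood pressure miss
(B) Ormond pathology — night sweats match; fatigue miss; weight gain match; joint pain miss; nausea miss; heat intolerance miss; high blood pressure miss
(C) Dravin's disease — night sweats miss; fatigue match; weight gain match; joint pain match; nausea match; heat intolerance match; high blood pressure match
(D) Varlen's syndrome — does not account for fatigue, joint pain
Every candidate fails on at least one observation.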